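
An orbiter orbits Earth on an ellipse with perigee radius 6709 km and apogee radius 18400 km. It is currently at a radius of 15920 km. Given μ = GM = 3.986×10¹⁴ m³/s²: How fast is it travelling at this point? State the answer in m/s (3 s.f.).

v ≈ 4280 m/s

Semi-major axis a = (r_p + r_a)/2 = 12554 km = 1.255×10⁷ m.
Vis-viva: v² = μ(2/r − 1/a) = 3.986×10¹⁴ × (1.256×10⁻⁷ − 7.965×10⁻⁸) = 1.833×10⁷ m²/s².
v = 4281 m/s.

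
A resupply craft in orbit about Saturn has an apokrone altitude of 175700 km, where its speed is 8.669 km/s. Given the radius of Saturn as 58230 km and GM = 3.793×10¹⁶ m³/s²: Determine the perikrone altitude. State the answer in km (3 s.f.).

r_a = 58230 + 175700 = 2.3393×10⁵ km = 2.339×10⁸ m.
Specific energy ε = v²/2 − μ/r = -1.246×10⁸ J/kg, so a = −μ/(2ε) = 1.522×10⁸ m.
The apsides satisfy r_p + r_a = 2a, so the perikrone radius is 2a − r_a = 7.057×10⁷ m = 70565 km.
Perikrone altitude = 70565 − 58230 = 12335 km.

perikrone altitude ≈ 12300 km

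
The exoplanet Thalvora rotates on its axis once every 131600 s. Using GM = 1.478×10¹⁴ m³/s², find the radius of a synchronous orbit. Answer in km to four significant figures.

A synchronous orbit has period T, so by Kepler's third law a = (μT²/4π²)^(1/3).
μT²/4π² = 1.478×10¹⁴ × (1.316×10⁵)² / 39.48 = 6.484×10²² m³.
a = 4.017×10⁷ m = 40174 km.

r_sync ≈ 40170 km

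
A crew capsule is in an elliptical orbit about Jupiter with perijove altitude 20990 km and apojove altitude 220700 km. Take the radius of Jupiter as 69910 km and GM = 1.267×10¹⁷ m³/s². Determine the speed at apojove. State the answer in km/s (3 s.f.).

v ≈ 14.4 km/s

r_p = 69910 + 20990 = 90900 km = 9.0900×10⁷ m.
r_a = 69910 + 220700 = 290610 km = 2.9061×10⁸ m.
Semi-major axis a = (r_p + r_a)/2 = 1.9076×10⁵ km = 1.908×10⁸ m.
Vis-viva: v² = μ(2/r − 1/a) = 1.267×10¹⁷ × (6.882×10⁻⁹ − 5.242×10⁻⁹) = 2.078×10⁸ m²/s².
v = 14410 m/s = 14.41 km/s.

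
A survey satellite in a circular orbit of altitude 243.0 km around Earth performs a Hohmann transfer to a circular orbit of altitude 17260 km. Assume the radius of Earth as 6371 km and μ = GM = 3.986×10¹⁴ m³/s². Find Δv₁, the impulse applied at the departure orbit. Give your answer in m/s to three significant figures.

Δv ≈ 1940 m/s

r₁ = 6371 + 243.0 = 6614.0 km = 6.6140×10⁶ m.
r₂ = 6371 + 17260 = 23631 km = 2.3631×10⁷ m.
Transfer ellipse a_t = (r₁ + r₂)/2 = 1.512×10⁷ m.
At r₁: circular v_c1 = √(μ/r₁) = 7763 m/s; transfer-perigee v_p = √[μ(2/r₁ − 1/a_t)] = 9704 m/s.
Δv₁ = v_p − v_c1 = 1941 m/s.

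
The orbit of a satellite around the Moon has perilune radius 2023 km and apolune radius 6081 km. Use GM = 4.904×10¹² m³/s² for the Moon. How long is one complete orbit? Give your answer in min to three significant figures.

T ≈ 386 min

Semi-major axis a = (r_p + r_a)/2 = (2023.0 + 6081.0)/2 = 4052.0 km = 4.052×10⁶ m.
By Kepler's third law T = 2π√(a³/μ) = 2π × 3.683×10³ = 2.314×10⁴ s.
= 385.7 min.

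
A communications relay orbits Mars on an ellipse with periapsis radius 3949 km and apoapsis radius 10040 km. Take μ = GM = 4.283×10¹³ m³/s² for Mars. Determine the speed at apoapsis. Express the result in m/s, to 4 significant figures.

Semi-major axis a = (r_p + r_a)/2 = 6994.5 km = 6.994×10⁶ m.
Vis-viva: v² = μ(2/r − 1/a) = 4.283×10¹³ × (1.992×10⁻⁷ − 1.430×10⁻⁷) = 2.408×10⁶ m²/s².
v = 1552 m/s.

v ≈ 1552 m/s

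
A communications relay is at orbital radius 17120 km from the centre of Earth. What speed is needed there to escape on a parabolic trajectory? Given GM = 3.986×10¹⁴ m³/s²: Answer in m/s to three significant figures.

r = 17120 km = 1.712×10⁷ m.
Escape speed v_esc = √(2μ/r) = √(2 × 3.986×10¹⁴ / 1.712×10⁷) = √(4.657×10⁷) = 6824 m/s.

v_esc ≈ 6820 m/s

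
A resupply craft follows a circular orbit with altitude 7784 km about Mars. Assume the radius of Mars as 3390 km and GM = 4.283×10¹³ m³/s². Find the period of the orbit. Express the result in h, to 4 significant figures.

r = 3390 + 7784 = 11174 km = 1.1174×10⁷ m.
Kepler's third law: T = 2π√(r³/μ) = 2π√((1.117×10⁷)³ / 4.283×10¹³).
r³/μ = 3.257×10⁷ s², so T = 2π × 5.707×10³ = 3.586×10⁴ s.
Converting: 3.586×10⁴ s ÷ 3600 = 9.961 h.

T ≈ 9.961 h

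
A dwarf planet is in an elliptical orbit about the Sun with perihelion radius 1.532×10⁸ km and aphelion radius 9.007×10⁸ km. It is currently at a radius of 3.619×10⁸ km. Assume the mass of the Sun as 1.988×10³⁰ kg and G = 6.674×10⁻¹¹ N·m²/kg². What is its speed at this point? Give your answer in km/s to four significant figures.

μ = GM = 6.674×10⁻¹¹ × 1.988×10³⁰ = 1.327×10²⁰ m³/s².
Semi-major axis a = (r_p + r_a)/2 = 5.2695×10⁸ km = 5.270×10¹¹ m.
Vis-viva: v² = μ(2/r − 1/a) = 1.327×10²⁰ × (5.526×10⁻¹² − 1.898×10⁻¹²) = 4.814×10⁸ m²/s².
v = 21940 m/s = 21.94 km/s.

v ≈ 21.94 km/s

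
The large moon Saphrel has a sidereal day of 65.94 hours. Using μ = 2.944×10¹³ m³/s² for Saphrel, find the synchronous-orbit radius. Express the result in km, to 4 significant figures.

T = 65.94 hours = 2.374×10⁵ s.
A synchronous orbit has period T, so by Kepler's third law a = (μT²/4π²)^(1/3).
μT²/4π² = 2.944×10¹³ × (2.374×10⁵)² / 39.48 = 4.202×10²² m³.
a = 3.477×10⁷ m = 34766 km.

r_sync ≈ 34770 km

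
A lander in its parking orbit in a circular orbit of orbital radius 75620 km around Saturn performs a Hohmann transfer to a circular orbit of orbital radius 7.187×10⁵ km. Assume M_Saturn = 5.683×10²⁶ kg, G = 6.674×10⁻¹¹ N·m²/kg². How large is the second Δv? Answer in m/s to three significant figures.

μ = GM = 6.674×10⁻¹¹ × 5.683×10²⁶ = 3.793×10¹⁶ m³/s².
r₁ = 75620 km = 7.562×10⁷ m.
r₂ = 7.187×10⁵ km = 7.187×10⁸ m.
Transfer ellipse a_t = (r₁ + r₂)/2 = 3.972×10⁸ m.
At r₁: circular v_c1 = √(μ/r₁) = 22400 m/s; transfer-perikrone v_p = √[μ(2/r₁ − 1/a_t)] = 30130 m/s.
At r₂: circular v_c2 = √(μ/r₂) = 7265 m/s; transfer-apokrone v_a = √[μ(2/r₂ − 1/a_t)] = 3170 m/s.
Δv₂ = v_c2 − v_a = 4095 m/s.

Δv ≈ 4090 m/s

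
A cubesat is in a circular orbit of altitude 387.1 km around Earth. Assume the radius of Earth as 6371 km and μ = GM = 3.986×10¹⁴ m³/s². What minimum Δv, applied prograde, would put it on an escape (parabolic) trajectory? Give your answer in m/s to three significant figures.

Δv ≈ 3180 m/s

r = 6371 + 387.1 = 6758.1 km = 6.7581×10⁶ m.
Circular speed v_c = √(μ/r) = 7680 m/s.
Escape speed v_esc = √(2μ/r) = √2 × v_c = 10860 m/s.
Δv = v_esc − v_c = 3181 m/s.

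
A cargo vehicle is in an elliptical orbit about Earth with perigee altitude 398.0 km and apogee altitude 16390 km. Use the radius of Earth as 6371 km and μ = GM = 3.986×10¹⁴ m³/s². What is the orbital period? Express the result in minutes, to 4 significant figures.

T ≈ 297.6 minutes

r_p = 6371 + 398.0 = 6769.0 km = 6.7690×10⁶ m.
r_a = 6371 + 16390 = 22761 km = 2.2761×10⁷ m.
Semi-major axis a = (r_p + r_a)/2 = (6769.0 + 22761)/2 = 14765 km = 1.476×10⁷ m.
By Kepler's third law T = 2π√(a³/μ) = 2π × 2.842×10³ = 1.786×10⁴ s.
= 297.6 minutes.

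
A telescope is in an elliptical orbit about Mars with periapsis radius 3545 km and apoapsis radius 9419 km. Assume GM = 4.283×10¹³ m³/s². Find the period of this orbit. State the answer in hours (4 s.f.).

Semi-major axis a = (r_p + r_a)/2 = (3545.0 + 9419.0)/2 = 6482.0 km = 6.482×10⁶ m.
By Kepler's third law T = 2π√(a³/μ) = 2π × 2.522×10³ = 1.584×10⁴ s.
= 4.401 hours.

T ≈ 4.401 hours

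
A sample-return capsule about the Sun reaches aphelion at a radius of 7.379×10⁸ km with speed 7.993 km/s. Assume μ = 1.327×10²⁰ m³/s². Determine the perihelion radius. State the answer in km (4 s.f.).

r_a = 7.379×10¹¹ m.
Specific energy ε = v²/2 − μ/r = -1.479×10⁸ J/kg, so a = −μ/(2ε) = 4.486×10¹¹ m.
The apsides satisfy r_p + r_a = 2a, so the perihelion radius is 2a − r_a = 1.594×10¹¹ m = 1.5938×10⁸ km.

perihelion radius ≈ 1.594×10⁸ km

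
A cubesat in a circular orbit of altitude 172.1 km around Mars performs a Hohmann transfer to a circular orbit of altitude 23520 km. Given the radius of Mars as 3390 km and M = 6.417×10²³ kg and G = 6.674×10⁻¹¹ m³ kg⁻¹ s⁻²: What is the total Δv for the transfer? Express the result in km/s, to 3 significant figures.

Δv_total ≈ 1.79 km/s

μ = GM = 6.674×10⁻¹¹ × 6.417×10²³ = 4.283×10¹³ m³/s².
r₁ = 3390 + 172.1 = 3562.1 km = 3.5621×10⁶ m.
r₂ = 3390 + 23520 = 26910 km = 2.6910×10⁷ m.
Transfer ellipse a_t = (r₁ + r₂)/2 = 1.524×10⁷ m.
At r₁: circular v_c1 = √(μ/r₁) = 3467 m/s; transfer-periapsis v_p = √[μ(2/r₁ − 1/a_t)] = 4608 m/s.
Δv₁ = v_p − v_c1 = 1141 m/s.
At r₂: circular v_c2 = √(μ/r₂) = 1262 m/s; transfer-apoapsis v_a = √[μ(2/r₂ − 1/a_t)] = 610.0 m/s.
Δv₂ = v_c2 − v_a = 651.6 m/s.
Total Δv = Δv₁ + Δv₂ = 1792 m/s = 1.792 km/s.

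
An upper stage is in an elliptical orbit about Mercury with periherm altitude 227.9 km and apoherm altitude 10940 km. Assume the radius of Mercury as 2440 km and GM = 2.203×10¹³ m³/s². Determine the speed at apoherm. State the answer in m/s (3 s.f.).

r_p = 2440 + 227.9 = 2667.9 km = 2.6679×10⁶ m.
r_a = 2440 + 10940 = 13380 km = 1.3380×10⁷ m.
Semi-major axis a = (r_p + r_a)/2 = 8023.9 km = 8.024×10⁶ m.
Vis-viva: v² = μ(2/r − 1/a) = 2.203×10¹³ × (1.495×10⁻⁷ − 1.246×10⁻⁷) = 5.474×10⁵ m²/s².
v = 739.9 m/s.

v ≈ 740 m/s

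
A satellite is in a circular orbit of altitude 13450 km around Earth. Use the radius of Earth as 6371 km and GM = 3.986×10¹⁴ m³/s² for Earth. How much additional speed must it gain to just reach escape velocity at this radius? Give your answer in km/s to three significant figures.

Δv ≈ 1.86 km/s

r = 6371 + 13450 = 19821 km = 1.9821×10⁷ m.
Circular speed v_c = √(μ/r) = 4484 m/s.
Escape speed v_esc = √(2μ/r) = √2 × v_c = 6342 m/s.
Δv = v_esc − v_c = 1858 m/s = 1.858 km/s.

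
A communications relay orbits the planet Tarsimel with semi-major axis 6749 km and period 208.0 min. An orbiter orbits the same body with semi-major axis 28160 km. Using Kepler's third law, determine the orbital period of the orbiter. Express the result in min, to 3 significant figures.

Kepler's third law: T² ∝ a³, so T₂ = T₁ (a₂/a₁)^(3/2).
a₂/a₁ = 4.172, (a₂/a₁)^(3/2) = 8.523.
T₂ = 208.0 × 8.523 = 1773 min.

T₂ ≈ 1770 min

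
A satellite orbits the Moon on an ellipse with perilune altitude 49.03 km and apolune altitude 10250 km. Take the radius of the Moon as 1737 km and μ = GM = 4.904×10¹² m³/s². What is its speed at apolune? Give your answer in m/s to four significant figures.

v ≈ 325.7 m/s

r_p = 1737 + 49.03 = 1786.0 km = 1.7860×10⁶ m.
r_a = 1737 + 10250 = 11987 km = 1.1987×10⁷ m.
Semi-major axis a = (r_p + r_a)/2 = 6886.5 km = 6.887×10⁶ m.
Vis-viva: v² = μ(2/r − 1/a) = 4.904×10¹² × (1.668×10⁻⁷ − 1.452×10⁻⁷) = 1.061×10⁵ m²/s².
v = 325.7 m/s.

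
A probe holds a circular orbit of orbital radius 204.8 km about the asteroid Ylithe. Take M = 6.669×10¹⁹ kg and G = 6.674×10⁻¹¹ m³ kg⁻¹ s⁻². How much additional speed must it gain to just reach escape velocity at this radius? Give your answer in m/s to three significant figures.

μ = GM = 6.674×10⁻¹¹ × 6.669×10¹⁹ = 4.451×10⁹ m³/s².
r = 204.8 km = 2.048×10⁵ m.
Circular speed v_c = √(μ/r) = 147.4 m/s.
Escape speed v_esc = √(2μ/r) = √2 × v_c = 208.5 m/s.
Δv = v_esc − v_c = 61.06 m/s.

Δv ≈ 61.1 m/s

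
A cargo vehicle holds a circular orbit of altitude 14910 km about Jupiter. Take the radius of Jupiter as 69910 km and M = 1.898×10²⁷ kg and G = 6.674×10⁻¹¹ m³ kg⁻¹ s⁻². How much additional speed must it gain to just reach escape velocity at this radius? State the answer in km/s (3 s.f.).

μ = GM = 6.674×10⁻¹¹ × 1.898×10²⁷ = 1.267×10¹⁷ m³/s².
r = 69910 + 14910 = 84820 km = 8.4820×10⁷ m.
Circular speed v_c = √(μ/r) = 38640 m/s.
Escape speed v_esc = √(2μ/r) = √2 × v_c = 54650 m/s.
Δv = v_esc − v_c = 16010 m/s = 16.01 km/s.

Δv ≈ 16.0 km/s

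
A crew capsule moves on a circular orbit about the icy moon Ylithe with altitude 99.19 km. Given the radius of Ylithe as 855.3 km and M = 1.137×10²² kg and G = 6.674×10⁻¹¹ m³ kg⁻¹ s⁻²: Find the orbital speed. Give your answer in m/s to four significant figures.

μ = GM = 6.674×10⁻¹¹ × 1.137×10²² = 7.588×10¹¹ m³/s².
r = 855.3 + 99.19 = 954.49 km = 9.5449×10⁵ m.
For a circular orbit v = √(μ/r) = √(7.588×10¹¹ / 9.545×10⁵) = √(7.950×10⁵) = 891.6 m/s.

v ≈ 891.6 m/s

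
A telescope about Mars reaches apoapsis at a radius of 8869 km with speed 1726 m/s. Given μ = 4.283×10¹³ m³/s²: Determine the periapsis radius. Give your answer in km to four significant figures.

periapsis radius ≈ 3956 km

r_a = 8.869×10⁶ m.
Specific energy ε = v²/2 − μ/r = -3.340×10⁶ J/kg, so a = −μ/(2ε) = 6.412×10⁶ m.
The apsides satisfy r_p + r_a = 2a, so the periapsis radius is 2a − r_a = 3.956×10⁶ m = 3955.7 km.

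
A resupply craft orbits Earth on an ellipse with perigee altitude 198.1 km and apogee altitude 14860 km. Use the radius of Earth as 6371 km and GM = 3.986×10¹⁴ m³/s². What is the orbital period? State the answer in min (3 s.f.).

r_p = 6371 + 198.1 = 6569.1 km = 6.5691×10⁶ m.
r_a = 6371 + 14860 = 21231 km = 2.1231×10⁷ m.
Semi-major axis a = (r_p + r_a)/2 = (6569.1 + 21231)/2 = 13900 km = 1.390×10⁷ m.
By Kepler's third law T = 2π√(a³/μ) = 2π × 2.596×10³ = 1.631×10⁴ s.
= 271.8 min.

T ≈ 272 min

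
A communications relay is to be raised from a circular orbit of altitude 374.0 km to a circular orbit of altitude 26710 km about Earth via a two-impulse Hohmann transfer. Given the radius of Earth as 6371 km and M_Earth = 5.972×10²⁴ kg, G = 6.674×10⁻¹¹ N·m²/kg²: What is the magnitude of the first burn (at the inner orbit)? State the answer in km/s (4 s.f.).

μ = GM = 6.674×10⁻¹¹ × 5.972×10²⁴ = 3.986×10¹⁴ m³/s².
r₁ = 6371 + 374.0 = 6745.0 km = 6.7450×10⁶ m.
r₂ = 6371 + 26710 = 33081 km = 3.3081×10⁷ m.
Transfer ellipse a_t = (r₁ + r₂)/2 = 1.991×10⁷ m.
At r₁: circular v_c1 = √(μ/r₁) = 7687 m/s; transfer-perigee v_p = √[μ(2/r₁ − 1/a_t)] = 9908 m/s.
Δv₁ = v_p − v_c1 = 2221 m/s.
= 2.221 km/s.

Δv ≈ 2.221 km/s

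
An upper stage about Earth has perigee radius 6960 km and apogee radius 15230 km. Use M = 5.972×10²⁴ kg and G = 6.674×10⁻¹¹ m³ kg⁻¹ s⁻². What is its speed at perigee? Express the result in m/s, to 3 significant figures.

v ≈ 8870 m/s

μ = GM = 6.674×10⁻¹¹ × 5.972×10²⁴ = 3.986×10¹⁴ m³/s².
Semi-major axis a = (r_p + r_a)/2 = 11095 km = 1.110×10⁷ m.
Vis-viva: v² = μ(2/r − 1/a) = 3.986×10¹⁴ × (2.874×10⁻⁷ − 9.013×10⁻⁸) = 7.861×10⁷ m²/s².
v = 8866 m/s.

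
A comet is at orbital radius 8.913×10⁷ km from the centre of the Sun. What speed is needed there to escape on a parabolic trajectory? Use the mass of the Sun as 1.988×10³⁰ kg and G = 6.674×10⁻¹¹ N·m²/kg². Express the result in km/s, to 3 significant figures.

μ = GM = 6.674×10⁻¹¹ × 1.988×10³⁰ = 1.327×10²⁰ m³/s².
r = 8.913×10⁷ km = 8.913×10¹⁰ m.
Escape speed v_esc = √(2μ/r) = √(2 × 1.327×10²⁰ / 8.913×10¹⁰) = √(2.977×10⁹) = 54560 m/s.
= 54.56 km/s.

v_esc ≈ 54.6 km/s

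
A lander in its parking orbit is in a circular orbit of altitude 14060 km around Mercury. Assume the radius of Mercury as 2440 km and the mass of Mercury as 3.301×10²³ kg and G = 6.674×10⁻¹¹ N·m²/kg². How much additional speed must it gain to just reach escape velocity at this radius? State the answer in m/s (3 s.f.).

Δv ≈ 479 m/s

μ = GM = 6.674×10⁻¹¹ × 3.301×10²³ = 2.203×10¹³ m³/s².
r = 2440 + 14060 = 16500 km = 1.6500×10⁷ m.
Circular speed v_c = √(μ/r) = 1156 m/s.
Escape speed v_esc = √(2μ/r) = √2 × v_c = 1634 m/s.
Δv = v_esc − v_c = 478.6 m/s.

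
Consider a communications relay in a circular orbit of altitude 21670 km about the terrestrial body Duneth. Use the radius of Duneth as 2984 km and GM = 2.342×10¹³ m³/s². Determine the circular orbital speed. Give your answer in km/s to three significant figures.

r = 2984 + 21670 = 24654 km = 2.4654×10⁷ m.
For a circular orbit v = √(μ/r) = √(2.342×10¹³ / 2.465×10⁷) = √(9.499×10⁵) = 974.7 m/s.
That is 0.9747 km/s.

v ≈ 0.975 km/s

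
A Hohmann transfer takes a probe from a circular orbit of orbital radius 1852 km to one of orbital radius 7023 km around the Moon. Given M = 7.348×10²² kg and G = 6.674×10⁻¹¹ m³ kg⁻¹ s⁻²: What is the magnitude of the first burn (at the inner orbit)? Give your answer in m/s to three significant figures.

μ = GM = 6.674×10⁻¹¹ × 7.348×10²² = 4.904×10¹² m³/s².
r₁ = 1852 km = 1.852×10⁶ m.
r₂ = 7023 km = 7.023×10⁶ m.
Transfer ellipse a_t = (r₁ + r₂)/2 = 4.438×10⁶ m.
At r₁: circular v_c1 = √(μ/r₁) = 1627 m/s; transfer-perilune v_p = √[μ(2/r₁ − 1/a_t)] = 2047 m/s.
Δv₁ = v_p − v_c1 = 419.9 m/s.

Δv ≈ 420 m/s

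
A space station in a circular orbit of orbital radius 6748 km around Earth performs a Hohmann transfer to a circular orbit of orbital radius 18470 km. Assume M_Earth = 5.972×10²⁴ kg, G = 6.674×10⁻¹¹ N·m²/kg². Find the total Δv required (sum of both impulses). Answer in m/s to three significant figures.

Δv_total ≈ 2860 m/s

μ = GM = 6.674×10⁻¹¹ × 5.972×10²⁴ = 3.986×10¹⁴ m³/s².
r₁ = 6748 km = 6.748×10⁶ m.
r₂ = 18470 km = 1.847×10⁷ m.
Transfer ellipse a_t = (r₁ + r₂)/2 = 1.261×10⁷ m.
At r₁: circular v_c1 = √(μ/r₁) = 7685 m/s; transfer-perigee v_p = √[μ(2/r₁ − 1/a_t)] = 9302 m/s.
Δv₁ = v_p − v_c1 = 1616 m/s.
At r₂: circular v_c2 = √(μ/r₂) = 4645 m/s; transfer-apogee v_a = √[μ(2/r₂ − 1/a_t)] = 3398 m/s.
Δv₂ = v_c2 − v_a = 1247 m/s.
Total Δv = Δv₁ + Δv₂ = 2863 m/s.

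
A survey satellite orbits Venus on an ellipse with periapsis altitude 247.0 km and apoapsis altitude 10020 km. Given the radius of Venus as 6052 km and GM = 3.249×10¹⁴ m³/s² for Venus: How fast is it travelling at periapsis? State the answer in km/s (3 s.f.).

r_p = 6052 + 247.0 = 6299.0 km = 6.2990×10⁶ m.
r_a = 6052 + 10020 = 16072 km = 1.6072×10⁷ m.
Semi-major axis a = (r_p + r_a)/2 = 11186 km = 1.119×10⁷ m.
Vis-viva: v² = μ(2/r − 1/a) = 3.249×10¹⁴ × (3.175×10⁻⁷ − 8.940×10⁻⁸) = 7.411×10⁷ m²/s².
v = 8609 m/s = 8.609 km/s.

v ≈ 8.61 km/s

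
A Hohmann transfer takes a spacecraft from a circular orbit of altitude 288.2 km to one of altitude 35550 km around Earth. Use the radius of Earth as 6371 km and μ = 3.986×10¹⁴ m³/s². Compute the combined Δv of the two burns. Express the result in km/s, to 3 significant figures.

Δv_total ≈ 3.90 km/s

r₁ = 6371 + 288.2 = 6659.2 km = 6.6592×10⁶ m.
r₂ = 6371 + 35550 = 41921 km = 4.1921×10⁷ m.
Transfer ellipse a_t = (r₁ + r₂)/2 = 2.429×10⁷ m.
At r₁: circular v_c1 = √(μ/r₁) = 7737 m/s; transfer-perigee v_p = √[μ(2/r₁ − 1/a_t)] = 10160 m/s.
Δv₁ = v_p − v_c1 = 2427 m/s.
At r₂: circular v_c2 = √(μ/r₂) = 3084 m/s; transfer-apogee v_a = √[μ(2/r₂ − 1/a_t)] = 1615 m/s.
Δv₂ = v_c2 − v_a = 1469 m/s.
Total Δv = Δv₁ + Δv₂ = 3896 m/s = 3.896 km/s.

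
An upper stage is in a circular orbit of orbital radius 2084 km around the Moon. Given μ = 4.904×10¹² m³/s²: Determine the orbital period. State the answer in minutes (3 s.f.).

r = 2084 km = 2.084×10⁶ m.
Kepler's third law: T = 2π√(r³/μ) = 2π√((2.084×10⁶)³ / 4.904×10¹²).
r³/μ = 1.846×10⁶ s², so T = 2π × 1.359×10³ = 8.536×10³ s.
Converting: 8.536×10³ s ÷ 60.00 = 142.3 minutes.

T ≈ 142 minutes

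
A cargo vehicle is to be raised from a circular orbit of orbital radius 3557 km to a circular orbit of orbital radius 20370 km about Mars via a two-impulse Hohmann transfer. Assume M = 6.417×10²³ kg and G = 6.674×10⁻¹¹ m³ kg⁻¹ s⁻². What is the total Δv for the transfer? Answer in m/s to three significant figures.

μ = GM = 6.674×10⁻¹¹ × 6.417×10²³ = 4.283×10¹³ m³/s².
r₁ = 3557 km = 3.557×10⁶ m.
r₂ = 20370 km = 2.037×10⁷ m.
Transfer ellipse a_t = (r₁ + r₂)/2 = 1.196×10⁷ m.
At r₁: circular v_c1 = √(μ/r₁) = 3470 m/s; transfer-periapsis v_p = √[μ(2/r₁ − 1/a_t)] = 4528 m/s.
Δv₁ = v_p − v_c1 = 1058 m/s.
At r₂: circular v_c2 = √(μ/r₂) = 1450 m/s; transfer-apoapsis v_a = √[μ(2/r₂ − 1/a_t)] = 790.6 m/s.
Δv₂ = v_c2 − v_a = 659.3 m/s.
Total Δv = Δv₁ + Δv₂ = 1717 m/s.

Δv_total ≈ 1720 m/s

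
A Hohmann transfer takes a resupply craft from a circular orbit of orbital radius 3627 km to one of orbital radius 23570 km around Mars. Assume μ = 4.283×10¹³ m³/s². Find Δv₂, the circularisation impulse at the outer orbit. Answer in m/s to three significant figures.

r₁ = 3627 km = 3.627×10⁶ m.
r₂ = 23570 km = 2.357×10⁷ m.
Transfer ellipse a_t = (r₁ + r₂)/2 = 1.360×10⁷ m.
At r₁: circular v_c1 = √(μ/r₁) = 3436 m/s; transfer-periapsis v_p = √[μ(2/r₁ − 1/a_t)] = 4524 m/s.
At r₂: circular v_c2 = √(μ/r₂) = 1348 m/s; transfer-apoapsis v_a = √[μ(2/r₂ − 1/a_t)] = 696.2 m/s.
Δv₂ = v_c2 − v_a = 651.8 m/s.

Δv ≈ 652 m/s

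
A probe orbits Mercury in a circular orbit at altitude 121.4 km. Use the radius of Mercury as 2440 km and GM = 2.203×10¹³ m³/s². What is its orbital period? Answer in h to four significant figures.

r = 2440 + 121.4 = 2561.4 km = 2.5614×10⁶ m.
Kepler's third law: T = 2π√(r³/μ) = 2π√((2.561×10⁶)³ / 2.203×10¹³).
r³/μ = 7.628×10⁵ s², so T = 2π × 8.734×10² = 5.488×10³ s.
Converting: 5.488×10³ s ÷ 3600 = 1.524 h.

T ≈ 1.524 h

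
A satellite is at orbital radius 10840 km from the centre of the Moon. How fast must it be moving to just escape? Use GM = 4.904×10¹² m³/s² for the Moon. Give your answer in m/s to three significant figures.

r = 10840 km = 1.084×10⁷ m.
Escape speed v_esc = √(2μ/r) = √(2 × 4.904×10¹² / 1.084×10⁷) = √(9.048×10⁵) = 951.2 m/s.

v_esc ≈ 951 m/s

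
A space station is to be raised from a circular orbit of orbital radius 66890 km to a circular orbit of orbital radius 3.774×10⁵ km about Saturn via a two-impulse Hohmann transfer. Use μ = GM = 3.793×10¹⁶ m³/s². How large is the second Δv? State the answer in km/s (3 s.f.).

r₁ = 66890 km = 6.689×10⁷ m.
r₂ = 3.774×10⁵ km = 3.774×10⁸ m.
Transfer ellipse a_t = (r₁ + r₂)/2 = 2.221×10⁸ m.
At r₁: circular v_c1 = √(μ/r₁) = 23810 m/s; transfer-perikrone v_p = √[μ(2/r₁ − 1/a_t)] = 31040 m/s.
At r₂: circular v_c2 = √(μ/r₂) = 10030 m/s; transfer-apokrone v_a = √[μ(2/r₂ − 1/a_t)] = 5501 m/s.
Δv₂ = v_c2 − v_a = 4524 m/s.
= 4.524 km/s.

Δv ≈ 4.52 km/s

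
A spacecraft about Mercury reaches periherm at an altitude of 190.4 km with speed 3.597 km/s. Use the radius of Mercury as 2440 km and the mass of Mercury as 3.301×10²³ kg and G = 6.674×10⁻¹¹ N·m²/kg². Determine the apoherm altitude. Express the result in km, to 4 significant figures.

μ = GM = 6.674×10⁻¹¹ × 3.301×10²³ = 2.203×10¹³ m³/s².
r_p = 2440 + 190.4 = 2630.4 km = 2.630×10⁶ m.
Specific energy ε = v²/2 − μ/r = -1.906×10⁶ J/kg, so a = −μ/(2ε) = 5.778×10⁶ m.
The apsides satisfy r_p + r_a = 2a, so the apoherm radius is 2a − r_p = 8.927×10⁶ m = 8926.6 km.
Apoherm altitude = 8926.6 − 2440 = 6486.6 km.

apoherm altitude ≈ 6487 km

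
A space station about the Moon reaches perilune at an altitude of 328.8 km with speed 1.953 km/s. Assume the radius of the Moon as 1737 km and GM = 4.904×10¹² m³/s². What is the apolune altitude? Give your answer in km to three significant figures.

r_p = 1737 + 328.8 = 2065.8 km = 2.066×10⁶ m.
Specific energy ε = v²/2 − μ/r = -4.668×10⁵ J/kg, so a = −μ/(2ε) = 5.253×10⁶ m.
The apsides satisfy r_p + r_a = 2a, so the apolune radius is 2a − r_p = 8.440×10⁶ m = 8439.9 km.
Apolune altitude = 8439.9 − 1737 = 6702.9 km.

apolune altitude ≈ 6700 km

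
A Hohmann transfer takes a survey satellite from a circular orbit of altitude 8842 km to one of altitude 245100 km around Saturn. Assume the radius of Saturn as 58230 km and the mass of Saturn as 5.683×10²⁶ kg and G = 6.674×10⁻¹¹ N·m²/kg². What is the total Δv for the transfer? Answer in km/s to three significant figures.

μ = GM = 6.674×10⁻¹¹ × 5.683×10²⁶ = 3.793×10¹⁶ m³/s².
r₁ = 58230 + 8842 = 67072 km = 6.7072×10⁷ m.
r₂ = 58230 + 245100 = 303330 km = 3.0333×10⁸ m.
Transfer ellipse a_t = (r₁ + r₂)/2 = 1.852×10⁸ m.
At r₁: circular v_c1 = √(μ/r₁) = 23780 m/s; transfer-perikrone v_p = √[μ(2/r₁ − 1/a_t)] = 30430 m/s.
Δv₁ = v_p − v_c1 = 6653 m/s.
At r₂: circular v_c2 = √(μ/r₂) = 11180 m/s; transfer-apokrone v_a = √[μ(2/r₂ − 1/a_t)] = 6729 m/s.
Δv₂ = v_c2 − v_a = 4453 m/s.
Total Δv = Δv₁ + Δv₂ = 11110 m/s = 11.11 km/s.

Δv_total ≈ 11.1 km/s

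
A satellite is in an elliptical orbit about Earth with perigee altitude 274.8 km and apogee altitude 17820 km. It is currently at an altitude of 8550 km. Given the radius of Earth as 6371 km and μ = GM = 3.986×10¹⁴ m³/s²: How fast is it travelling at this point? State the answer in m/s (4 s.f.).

r_p = 6371 + 274.8 = 6645.8 km = 6.6458×10⁶ m.
r_a = 6371 + 17820 = 24191 km = 2.4191×10⁷ m.
r = 6371 + 8550 = 14921 km = 1.492×10⁷ m.
Semi-major axis a = (r_p + r_a)/2 = 15418 km = 1.542×10⁷ m.
Vis-viva: v² = μ(2/r − 1/a) = 3.986×10¹⁴ × (1.340×10⁻⁷ − 6.486×10⁻⁸) = 2.758×10⁷ m²/s².
v = 5251 m/s.

v ≈ 5251 m/s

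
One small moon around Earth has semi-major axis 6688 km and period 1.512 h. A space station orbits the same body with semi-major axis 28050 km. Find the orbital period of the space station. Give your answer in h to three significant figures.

Kepler's third law: T² ∝ a³, so T₂ = T₁ (a₂/a₁)^(3/2).
a₂/a₁ = 4.194, (a₂/a₁)^(3/2) = 8.589.
T₂ = 1.512 × 8.589 = 12.99 h.

T₂ ≈ 13.0 h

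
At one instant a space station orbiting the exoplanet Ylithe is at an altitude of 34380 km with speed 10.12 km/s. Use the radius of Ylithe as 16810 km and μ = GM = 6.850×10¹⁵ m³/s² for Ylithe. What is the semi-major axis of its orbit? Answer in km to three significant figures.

r = 16810 + 34380 = 51190 km = 5.119×10⁷ m.
Specific orbital energy ε = v²/2 − μ/r = (10120)²/2 − 6.850×10¹⁵/5.119×10⁷ = -8.261×10⁷ J/kg.
Since ε = −μ/(2a), a = −μ/(2ε) = 4.146×10⁷ m = 41461 km.

a ≈ 41500 km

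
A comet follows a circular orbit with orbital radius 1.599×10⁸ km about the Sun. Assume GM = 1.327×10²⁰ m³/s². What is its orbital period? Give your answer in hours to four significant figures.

T ≈ 9688 hours

r = 1.599×10⁸ km = 1.599×10¹¹ m.
Kepler's third law: T = 2π√(r³/μ) = 2π√((1.599×10¹¹)³ / 1.327×10²⁰).
r³/μ = 3.081×10¹³ s², so T = 2π × 5.551×10⁶ = 3.488×10⁷ s.
Converting: 3.488×10⁷ s ÷ 3600 = 9688 hours.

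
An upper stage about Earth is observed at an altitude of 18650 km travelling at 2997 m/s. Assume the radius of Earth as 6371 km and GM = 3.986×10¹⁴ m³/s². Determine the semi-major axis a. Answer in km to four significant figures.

a ≈ 17420 km

r = 6371 + 18650 = 25021 km = 2.502×10⁷ m.
Specific orbital energy ε = v²/2 − μ/r = (2997)²/2 − 3.986×10¹⁴/2.502×10⁷ = -1.144×10⁷ J/kg.
Since ε = −μ/(2a), a = −μ/(2ε) = 1.742×10⁷ m = 17422 km.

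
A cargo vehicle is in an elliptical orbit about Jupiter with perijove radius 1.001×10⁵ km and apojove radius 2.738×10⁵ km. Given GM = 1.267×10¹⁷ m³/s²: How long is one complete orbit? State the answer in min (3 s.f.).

T ≈ 752 min

Semi-major axis a = (r_p + r_a)/2 = (1.0010×10⁵ + 2.7380×10⁵)/2 = 1.8695×10⁵ km = 1.870×10⁸ m.
By Kepler's third law T = 2π√(a³/μ) = 2π × 7.181×10³ = 4.512×10⁴ s.
= 752.0 min.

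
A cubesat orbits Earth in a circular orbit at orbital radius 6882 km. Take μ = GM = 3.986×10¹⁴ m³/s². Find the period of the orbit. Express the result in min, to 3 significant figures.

r = 6882 km = 6.882×10⁶ m.
Kepler's third law: T = 2π√(r³/μ) = 2π√((6.882×10⁶)³ / 3.986×10¹⁴).
r³/μ = 8.177×10⁵ s², so T = 2π × 9.043×10² = 5.682×10³ s.
Converting: 5.682×10³ s ÷ 60.00 = 94.70 min.

T ≈ 94.7 min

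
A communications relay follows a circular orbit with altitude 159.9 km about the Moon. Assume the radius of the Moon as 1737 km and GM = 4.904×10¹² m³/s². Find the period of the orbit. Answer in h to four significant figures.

r = 1737 + 159.9 = 1896.9 km = 1.8969×10⁶ m.
Kepler's third law: T = 2π√(r³/μ) = 2π√((1.897×10⁶)³ / 4.904×10¹²).
r³/μ = 1.392×10⁶ s², so T = 2π × 1.180×10³ = 7.413×10³ s.
Converting: 7.413×10³ s ÷ 3600 = 2.059 h.

T ≈ 2.059 h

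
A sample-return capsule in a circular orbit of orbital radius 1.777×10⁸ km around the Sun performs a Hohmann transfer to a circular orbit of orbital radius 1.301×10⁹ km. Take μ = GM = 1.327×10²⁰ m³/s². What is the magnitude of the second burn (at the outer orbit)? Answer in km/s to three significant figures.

Δv ≈ 5.15 km/s

r₁ = 1.777×10⁸ km = 1.777×10¹¹ m.
r₂ = 1.301×10⁹ km = 1.301×10¹² m.
Transfer ellipse a_t = (r₁ + r₂)/2 = 7.394×10¹¹ m.
At r₁: circular v_c1 = √(μ/r₁) = 27330 m/s; transfer-perihelion v_p = √[μ(2/r₁ − 1/a_t)] = 36250 m/s.
At r₂: circular v_c2 = √(μ/r₂) = 10100 m/s; transfer-aphelion v_a = √[μ(2/r₂ − 1/a_t)] = 4951 m/s.
Δv₂ = v_c2 − v_a = 5148 m/s.
= 5.148 km/s.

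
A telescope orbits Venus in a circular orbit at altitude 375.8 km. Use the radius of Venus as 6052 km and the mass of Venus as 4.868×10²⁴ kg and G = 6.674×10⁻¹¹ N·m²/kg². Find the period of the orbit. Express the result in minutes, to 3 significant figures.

μ = GM = 6.674×10⁻¹¹ × 4.868×10²⁴ = 3.249×10¹⁴ m³/s².
r = 6052 + 375.8 = 6427.8 km = 6.4278×10⁶ m.
Kepler's third law: T = 2π√(r³/μ) = 2π√((6.428×10⁶)³ / 3.249×10¹⁴).
r³/μ = 8.174×10⁵ s², so T = 2π × 9.041×10² = 5.681×10³ s.
Converting: 5.681×10³ s ÷ 60.00 = 94.68 minutes.

T ≈ 94.7 minutes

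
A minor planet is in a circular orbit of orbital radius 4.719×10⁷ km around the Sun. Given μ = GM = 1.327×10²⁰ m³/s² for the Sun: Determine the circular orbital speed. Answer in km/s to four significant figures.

r = 4.719×10⁷ km = 4.719×10¹⁰ m.
For a circular orbit v = √(μ/r) = √(1.327×10²⁰ / 4.719×10¹⁰) = √(2.812×10⁹) = 53030 m/s.
That is 53.03 km/s.

v ≈ 53.03 km/s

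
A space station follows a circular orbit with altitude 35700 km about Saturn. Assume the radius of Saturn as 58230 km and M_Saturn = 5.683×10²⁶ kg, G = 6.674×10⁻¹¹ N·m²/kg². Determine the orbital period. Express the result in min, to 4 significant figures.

μ = GM = 6.674×10⁻¹¹ × 5.683×10²⁶ = 3.793×10¹⁶ m³/s².
r = 58230 + 35700 = 93930 km = 9.3930×10⁷ m.
Kepler's third law: T = 2π√(r³/μ) = 2π√((9.393×10⁷)³ / 3.793×10¹⁶).
r³/μ = 2.185×10⁷ s², so T = 2π × 4.674×10³ = 2.937×10⁴ s.
Converting: 2.937×10⁴ s ÷ 60.00 = 489.5 min.

T ≈ 489.5 min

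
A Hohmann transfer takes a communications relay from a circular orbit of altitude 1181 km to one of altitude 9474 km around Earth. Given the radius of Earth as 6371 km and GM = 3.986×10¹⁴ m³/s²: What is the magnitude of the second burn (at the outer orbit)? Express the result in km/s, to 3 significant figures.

Δv ≈ 0.986 km/s

r₁ = 6371 + 1181 = 7552.0 km = 7.5520×10⁶ m.
r₂ = 6371 + 9474 = 15845 km = 1.5845×10⁷ m.
Transfer ellipse a_t = (r₁ + r₂)/2 = 1.170×10⁷ m.
At r₁: circular v_c1 = √(μ/r₁) = 7265 m/s; transfer-perigee v_p = √[μ(2/r₁ − 1/a_t)] = 8455 m/s.
At r₂: circular v_c2 = √(μ/r₂) = 5016 m/s; transfer-apogee v_a = √[μ(2/r₂ − 1/a_t)] = 4030 m/s.
Δv₂ = v_c2 − v_a = 985.7 m/s.
= 0.9857 km/s.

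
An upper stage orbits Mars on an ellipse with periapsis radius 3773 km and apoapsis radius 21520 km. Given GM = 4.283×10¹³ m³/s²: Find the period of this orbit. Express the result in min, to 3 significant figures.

T ≈ 720 min

Semi-major axis a = (r_p + r_a)/2 = (3773.0 + 21520)/2 = 12646 km = 1.265×10⁷ m.
By Kepler's third law T = 2π√(a³/μ) = 2π × 6.872×10³ = 4.318×10⁴ s.
= 719.6 min.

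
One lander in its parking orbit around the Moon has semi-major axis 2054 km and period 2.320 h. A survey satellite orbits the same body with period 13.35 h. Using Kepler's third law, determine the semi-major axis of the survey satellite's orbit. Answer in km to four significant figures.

Kepler's third law: a³ ∝ T², so a₂ = a₁ (T₂/T₁)^(2/3).
T₂/T₁ = 5.754, (T₂/T₁)^(2/3) = 3.211.
a₂ = 2054 × 3.211 = 6596 km.

a₂ ≈ 6596 km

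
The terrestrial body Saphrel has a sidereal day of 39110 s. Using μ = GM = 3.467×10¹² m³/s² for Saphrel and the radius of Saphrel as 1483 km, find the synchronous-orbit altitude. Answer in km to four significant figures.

h_sync ≈ 3638 km

A synchronous orbit has period T, so by Kepler's third law a = (μT²/4π²)^(1/3).
μT²/4π² = 3.467×10¹² × (3.911×10⁴)² / 39.48 = 1.343×10²⁰ m³.
a = 5.121×10⁶ m = 5121.4 km.
Altitude h = a − R = 5121.4 − 1483 = 3638.4 km.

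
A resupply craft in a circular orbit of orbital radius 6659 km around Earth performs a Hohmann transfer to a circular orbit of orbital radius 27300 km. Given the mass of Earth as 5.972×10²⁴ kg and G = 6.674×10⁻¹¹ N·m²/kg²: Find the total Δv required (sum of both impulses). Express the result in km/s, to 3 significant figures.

Δv_total ≈ 3.50 km/s

μ = GM = 6.674×10⁻¹¹ × 5.972×10²⁴ = 3.986×10¹⁴ m³/s².
r₁ = 6659 km = 6.659×10⁶ m.
r₂ = 27300 km = 2.730×10⁷ m.
Transfer ellipse a_t = (r₁ + r₂)/2 = 1.698×10⁷ m.
At r₁: circular v_c1 = √(μ/r₁) = 7737 m/s; transfer-perigee v_p = √[μ(2/r₁ − 1/a_t)] = 9810 m/s.
Δv₁ = v_p − v_c1 = 2073 m/s.
At r₂: circular v_c2 = √(μ/r₂) = 3821 m/s; transfer-apogee v_a = √[μ(2/r₂ − 1/a_t)] = 2393 m/s.
Δv₂ = v_c2 − v_a = 1428 m/s.
Total Δv = Δv₁ + Δv₂ = 3502 m/s = 3.502 km/s.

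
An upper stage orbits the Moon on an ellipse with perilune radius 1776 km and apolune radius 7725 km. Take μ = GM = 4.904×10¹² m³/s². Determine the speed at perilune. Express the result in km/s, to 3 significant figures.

Semi-major axis a = (r_p + r_a)/2 = 4750.5 km = 4.750×10⁶ m.
Vis-viva: v² = μ(2/r − 1/a) = 4.904×10¹² × (1.126×10⁻⁶ − 2.105×10⁻⁷) = 4.490×10⁶ m²/s².
v = 2119 m/s = 2.119 km/s.

v ≈ 2.12 km/s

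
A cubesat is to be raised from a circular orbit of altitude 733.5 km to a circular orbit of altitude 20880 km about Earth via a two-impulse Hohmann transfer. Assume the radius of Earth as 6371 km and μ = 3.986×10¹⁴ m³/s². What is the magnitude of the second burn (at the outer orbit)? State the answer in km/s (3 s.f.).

r₁ = 6371 + 733.5 = 7104.5 km = 7.1045×10⁶ m.
r₂ = 6371 + 20880 = 27251 km = 2.7251×10⁷ m.
Transfer ellipse a_t = (r₁ + r₂)/2 = 1.718×10⁷ m.
At r₁: circular v_c1 = √(μ/r₁) = 7490 m/s; transfer-perigee v_p = √[μ(2/r₁ − 1/a_t)] = 9434 m/s.
At r₂: circular v_c2 = √(μ/r₂) = 3825 m/s; transfer-apogee v_a = √[μ(2/r₂ − 1/a_t)] = 2460 m/s.
Δv₂ = v_c2 − v_a = 1365 m/s.
= 1.365 km/s.

Δv ≈ 1.36 km/s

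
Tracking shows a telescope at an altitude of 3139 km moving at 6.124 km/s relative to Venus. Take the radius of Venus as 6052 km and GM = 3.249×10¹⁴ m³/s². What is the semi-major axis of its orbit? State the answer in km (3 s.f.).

r = 6052 + 3139 = 9191.0 km = 9.191×10⁶ m.
Vis-viva rearranged: 1/a = 2/r − v²/μ = 2.176×10⁻⁷ − 1.154×10⁻⁷ = 1.022×10⁻⁷ m⁻¹.
a = 9.787×10⁶ m = 9787.3 km.

a ≈ 9790 km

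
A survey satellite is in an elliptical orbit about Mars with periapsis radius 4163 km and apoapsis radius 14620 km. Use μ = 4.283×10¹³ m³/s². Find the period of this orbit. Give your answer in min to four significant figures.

Semi-major axis a = (r_p + r_a)/2 = (4163.0 + 14620)/2 = 9391.5 km = 9.392×10⁶ m.
By Kepler's third law T = 2π√(a³/μ) = 2π × 4.398×10³ = 2.763×10⁴ s.
= 460.5 min.

T ≈ 460.5 min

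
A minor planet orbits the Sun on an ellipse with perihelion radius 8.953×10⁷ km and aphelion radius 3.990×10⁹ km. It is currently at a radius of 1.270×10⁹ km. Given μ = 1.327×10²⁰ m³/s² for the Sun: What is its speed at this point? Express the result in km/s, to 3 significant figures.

v ≈ 12.0 km/s

Semi-major axis a = (r_p + r_a)/2 = 2.0398×10⁹ km = 2.040×10¹² m.
Vis-viva: v² = μ(2/r − 1/a) = 1.327×10²⁰ × (1.575×10⁻¹² − 4.903×10⁻¹³) = 1.439×10⁸ m²/s².
v = 12000 m/s = 12.00 km/s.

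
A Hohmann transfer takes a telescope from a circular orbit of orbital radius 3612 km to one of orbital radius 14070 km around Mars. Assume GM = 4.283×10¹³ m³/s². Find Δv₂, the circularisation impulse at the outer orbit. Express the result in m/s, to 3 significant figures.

r₁ = 3612 km = 3.612×10⁶ m.
r₂ = 14070 km = 1.407×10⁷ m.
Transfer ellipse a_t = (r₁ + r₂)/2 = 8.841×10⁶ m.
At r₁: circular v_c1 = √(μ/r₁) = 3444 m/s; transfer-periapsis v_p = √[μ(2/r₁ − 1/a_t)] = 4344 m/s.
At r₂: circular v_c2 = √(μ/r₂) = 1745 m/s; transfer-apoapsis v_a = √[μ(2/r₂ − 1/a_t)] = 1115 m/s.
Δv₂ = v_c2 − v_a = 629.5 m/s.

Δv ≈ 630 m/s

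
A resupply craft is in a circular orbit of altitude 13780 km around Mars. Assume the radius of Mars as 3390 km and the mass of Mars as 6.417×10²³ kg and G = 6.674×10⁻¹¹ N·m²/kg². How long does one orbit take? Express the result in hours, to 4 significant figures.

μ = GM = 6.674×10⁻¹¹ × 6.417×10²³ = 4.283×10¹³ m³/s².
r = 3390 + 13780 = 17170 km = 1.7170×10⁷ m.
Kepler's third law: T = 2π√(r³/μ) = 2π√((1.717×10⁷)³ / 4.283×10¹³).
r³/μ = 1.182×10⁸ s², so T = 2π × 1.087×10⁴ = 6.831×10⁴ s.
Converting: 6.831×10⁴ s ÷ 3600 = 18.97 hours.

T ≈ 18.97 hours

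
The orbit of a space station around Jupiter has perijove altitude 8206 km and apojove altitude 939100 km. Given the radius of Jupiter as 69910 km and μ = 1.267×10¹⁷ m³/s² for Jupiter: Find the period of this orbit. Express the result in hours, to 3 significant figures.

r_p = 69910 + 8206 = 78116 km = 7.8116×10⁷ m.
r_a = 69910 + 939100 = 1009000 km = 1.0090×10⁹ m.
Semi-major axis a = (r_p + r_a)/2 = (78116 + 1.0090×10⁶)/2 = 5.4356×10⁵ km = 5.436×10⁸ m.
By Kepler's third law T = 2π√(a³/μ) = 2π × 3.560×10⁴ = 2.237×10⁵ s.
= 62.14 hours.

T ≈ 62.1 hours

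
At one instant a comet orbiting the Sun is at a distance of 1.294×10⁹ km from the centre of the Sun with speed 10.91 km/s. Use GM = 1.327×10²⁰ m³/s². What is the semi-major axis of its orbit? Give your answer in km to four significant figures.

r = 1.294×10¹² m.
Vis-viva rearranged: 1/a = 2/r − v²/μ = 1.546×10⁻¹² − 8.970×10⁻¹³ = 6.486×10⁻¹³ m⁻¹.
a = 1.542×10¹² m = 1.5417×10⁹ km.

a ≈ 1.542×10⁹ km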